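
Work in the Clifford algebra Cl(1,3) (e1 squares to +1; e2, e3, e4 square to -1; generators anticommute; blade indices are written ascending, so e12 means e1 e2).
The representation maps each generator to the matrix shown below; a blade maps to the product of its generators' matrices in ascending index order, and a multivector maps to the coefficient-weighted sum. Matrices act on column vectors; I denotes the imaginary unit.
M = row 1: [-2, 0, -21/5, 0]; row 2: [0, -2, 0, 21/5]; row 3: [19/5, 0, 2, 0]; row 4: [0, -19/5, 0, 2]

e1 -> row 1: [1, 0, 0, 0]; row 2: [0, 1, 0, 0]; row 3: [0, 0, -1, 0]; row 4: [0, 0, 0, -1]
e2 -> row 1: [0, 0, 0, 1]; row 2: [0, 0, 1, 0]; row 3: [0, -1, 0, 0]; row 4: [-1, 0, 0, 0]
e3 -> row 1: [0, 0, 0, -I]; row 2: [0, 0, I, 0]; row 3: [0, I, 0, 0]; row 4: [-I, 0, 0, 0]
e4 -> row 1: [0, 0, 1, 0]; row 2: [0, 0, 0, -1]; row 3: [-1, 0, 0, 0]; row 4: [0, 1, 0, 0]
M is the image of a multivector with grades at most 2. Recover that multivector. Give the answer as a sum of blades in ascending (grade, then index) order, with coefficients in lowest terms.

Method: the blade images are trace-orthogonal — tr(rho(e_A) rho(e_B)^-1) = 4 if A = B and 0 otherwise — and rho(e_A)^-1 = (e_A)^2 * rho(e_A) with (e_A)^2 = +1 or -1, so the coefficient of e_A in the preimage is (e_A)^2 * tr(M rho(e_A))/4.
Nonzero projections over blades of grade <= 2: e1: (e1)^2 = +1, tr(M rho(e1)) = -8, coefficient -2; e4: (e4)^2 = -1, tr(M rho(e4)) = 16, coefficient -4; e14: (e14)^2 = +1, tr(M rho(e14)) = -4/5, coefficient -1/5. Every other blade of grade <= 2 projects to 0.
Answer: -2*e1 - 4*e4 - 1/5*e14


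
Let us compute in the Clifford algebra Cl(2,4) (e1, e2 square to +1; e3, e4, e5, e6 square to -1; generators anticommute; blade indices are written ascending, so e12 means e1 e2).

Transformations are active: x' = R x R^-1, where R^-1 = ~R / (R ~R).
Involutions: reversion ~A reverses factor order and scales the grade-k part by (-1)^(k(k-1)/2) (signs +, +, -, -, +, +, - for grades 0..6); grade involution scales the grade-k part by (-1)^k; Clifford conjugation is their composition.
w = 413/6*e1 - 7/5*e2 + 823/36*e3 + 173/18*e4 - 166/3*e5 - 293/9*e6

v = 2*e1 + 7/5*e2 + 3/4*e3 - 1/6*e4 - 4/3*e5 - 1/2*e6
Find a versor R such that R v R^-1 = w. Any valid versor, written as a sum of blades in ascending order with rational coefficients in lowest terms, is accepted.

Reasoning: v^2 = w^2 = 12031/3600 since conjugation preserves the quadratic form; R = v + w = 425/6*e1 + 425/18*e3 + 85/9*e4 - 170/3*e5 - 595/18*e6 is then valid when invertible, keeping its own part and reversing (v - w)/2.
Answer: 425/6*e1 + 425/18*e3 + 85/9*e4 - 170/3*e5 - 595/18*e6


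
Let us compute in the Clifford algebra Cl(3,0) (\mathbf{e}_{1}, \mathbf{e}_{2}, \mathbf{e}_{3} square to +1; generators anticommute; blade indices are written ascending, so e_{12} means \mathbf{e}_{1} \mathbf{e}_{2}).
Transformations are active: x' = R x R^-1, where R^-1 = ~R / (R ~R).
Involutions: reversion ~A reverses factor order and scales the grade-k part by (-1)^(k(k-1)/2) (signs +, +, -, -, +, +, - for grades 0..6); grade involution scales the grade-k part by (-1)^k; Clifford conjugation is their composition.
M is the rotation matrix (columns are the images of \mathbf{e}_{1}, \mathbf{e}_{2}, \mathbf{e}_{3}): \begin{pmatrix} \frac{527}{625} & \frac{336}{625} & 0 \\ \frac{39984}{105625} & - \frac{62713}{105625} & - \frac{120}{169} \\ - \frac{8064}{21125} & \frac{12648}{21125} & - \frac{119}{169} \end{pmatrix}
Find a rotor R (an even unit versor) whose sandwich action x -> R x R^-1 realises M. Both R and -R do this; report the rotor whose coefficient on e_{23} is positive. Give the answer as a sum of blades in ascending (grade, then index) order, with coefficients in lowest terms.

Method: write R = a + b12*e_{12} + b13*e_{13} + b23*e_{23} with a^2 + b12^2 + b13^2 + b23^2 = 1 (so R^-1 = ~R). Expanding the columns R e_j ~R gives tr M = 4a^2 - 1 and, from the antisymmetric part, M21 - M12 = -4a*b12, M13 - M31 = 4a*b13, M32 - M23 = -4a*b23.
Here tr M = -\frac{1921}{4225}, so a^2 = (1 + tr M)/4 = \frac{576}{4225} and a = ±\frac{24}{65}. Taking a = \frac{24}{65}: M21 - M12 = -\frac{672}{4225}, M13 - M31 = \frac{8064}{21125}, M32 - M23 = \frac{27648}{21125}, giving b12 = \frac{7}{65}, b13 = \frac{84}{325}, b23 = -\frac{288}{325}, i.e. R = \frac{24}{65} + \frac{7}{65} e_{12} + \frac{84}{325} e_{13} - \frac{288}{325} e_{23}.
Its e_{23} coefficient is negative, so report the other preimage -R.
Answer: -\frac{24}{65} - \frac{7}{65} e_{12} - \frac{84}{325} e_{13} + \frac{288}{325} e_{23}. Note: both R and -R realise this M (trace -\frac{1921}{4225}); the covering map identifies them, and the e_{23}-coefficient sign is the tie-breaker.


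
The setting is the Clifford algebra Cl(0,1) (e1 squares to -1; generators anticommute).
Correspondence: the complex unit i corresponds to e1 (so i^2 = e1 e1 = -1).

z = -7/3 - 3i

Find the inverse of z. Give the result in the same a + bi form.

In blades: z = -7/3 - 3*e1.
With qbar = -7/3 + 3*e1 (scalar fixed, mapped units negated), z qbar = 130/9 (the sum of squared coefficients), so z^-1 = qbar / (130/9) = -21/130 + 27/130*e1; translating back:
Answer: -21/130 + 27/130*i


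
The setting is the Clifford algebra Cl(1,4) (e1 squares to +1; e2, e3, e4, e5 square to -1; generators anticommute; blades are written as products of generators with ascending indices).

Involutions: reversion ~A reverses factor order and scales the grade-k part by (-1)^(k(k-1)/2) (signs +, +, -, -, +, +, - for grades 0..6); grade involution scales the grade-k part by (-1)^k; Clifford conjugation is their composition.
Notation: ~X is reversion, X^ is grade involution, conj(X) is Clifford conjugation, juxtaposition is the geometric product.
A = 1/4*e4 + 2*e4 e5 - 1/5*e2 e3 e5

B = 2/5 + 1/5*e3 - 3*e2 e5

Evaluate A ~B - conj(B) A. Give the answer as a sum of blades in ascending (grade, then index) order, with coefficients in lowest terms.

first term: -3/5*e3 + 1/10*e4 - 6*e2 e4 - 1/25*e2 e5 - 1/20*e3 e4 + 4/5*e4 e5 - 2/25*e2 e3 e5 - 3/4*e2 e4 e5 + 2/5*e3 e4 e5
second term: -3/5*e3 + 1/10*e4 + 6*e2 e4 + 1/25*e2 e5 - 1/20*e3 e4 + 4/5*e4 e5 - 2/25*e2 e3 e5 - 3/4*e2 e4 e5 - 2/5*e3 e4 e5
Answer: -12*e2 e4 - 2/25*e2 e5 + 4/5*e3 e4 e5


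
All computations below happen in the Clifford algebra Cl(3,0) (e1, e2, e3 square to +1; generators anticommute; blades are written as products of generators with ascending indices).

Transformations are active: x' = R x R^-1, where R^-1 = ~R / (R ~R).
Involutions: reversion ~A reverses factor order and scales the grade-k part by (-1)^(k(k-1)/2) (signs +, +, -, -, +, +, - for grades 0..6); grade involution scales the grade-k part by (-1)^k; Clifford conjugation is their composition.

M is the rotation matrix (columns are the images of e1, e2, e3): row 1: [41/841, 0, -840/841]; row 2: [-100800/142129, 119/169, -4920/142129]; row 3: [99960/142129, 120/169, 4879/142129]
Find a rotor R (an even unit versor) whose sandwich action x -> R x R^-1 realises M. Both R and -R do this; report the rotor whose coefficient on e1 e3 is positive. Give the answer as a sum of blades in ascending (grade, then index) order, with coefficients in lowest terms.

Method: write R = a + b12*e1 e2 + b13*e1 e3 + b23*e2 e3 with a^2 + b12^2 + b13^2 + b23^2 = 1 (so R^-1 = ~R). Expanding the columns R e_j ~R gives tr M = 4a^2 - 1 and, from the antisymmetric part, M21 - M12 = -4a*b12, M13 - M31 = 4a*b13, M32 - M23 = -4a*b23.
Here tr M = 111887/142129, so a^2 = (1 + tr M)/4 = 63504/142129 and a = ±252/377. Taking a = 252/377: M21 - M12 = -100800/142129, M13 - M31 = -241920/142129, M32 - M23 = 105840/142129, giving b12 = 100/377, b13 = -240/377, b23 = -105/377, i.e. R = 252/377 + 100/377*e1 e2 - 240/377*e1 e3 - 105/377*e2 e3.
Its e1 e3 coefficient is negative, so report the other preimage -R.
Answer: -252/377 - 100/377*e1 e2 + 240/377*e1 e3 + 105/377*e2 e3. Recall the cover is two-to-one: with M of trace 111887/142129, both preimages act alike, and the stated e1 e3 sign chooses the sheet.


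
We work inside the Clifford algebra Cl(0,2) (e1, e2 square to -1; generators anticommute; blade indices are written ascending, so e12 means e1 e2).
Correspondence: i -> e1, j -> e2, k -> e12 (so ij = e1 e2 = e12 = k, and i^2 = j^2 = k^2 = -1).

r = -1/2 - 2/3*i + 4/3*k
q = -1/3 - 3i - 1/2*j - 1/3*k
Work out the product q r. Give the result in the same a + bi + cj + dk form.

In blades: q = -1/3 - 3*e1 - 1/2*e2 - 1/3*e12, r = -1/2 - 2/3*e1 + 4/3*e12.
Distribute q over r term by term (generator squares from the signature, products reordered to ascending indices): (-1/3)*r = 1/6 + 2/9*e1 - 4/9*e12; (-3*e1)*r = -2 + 3/2*e1 + 4*e2; (-1/2*e2)*r = -2/3*e1 + 1/4*e2 - 1/3*e12; (-1/3*e12)*r = 4/9 + 2/9*e2 + 1/6*e12.
Sum: -25/18 + 19/18*e1 + 161/36*e2 - 11/18*e12; translating back through the correspondence:
Answer: -25/18 + 19/18*i + 161/36*j - 11/18*k


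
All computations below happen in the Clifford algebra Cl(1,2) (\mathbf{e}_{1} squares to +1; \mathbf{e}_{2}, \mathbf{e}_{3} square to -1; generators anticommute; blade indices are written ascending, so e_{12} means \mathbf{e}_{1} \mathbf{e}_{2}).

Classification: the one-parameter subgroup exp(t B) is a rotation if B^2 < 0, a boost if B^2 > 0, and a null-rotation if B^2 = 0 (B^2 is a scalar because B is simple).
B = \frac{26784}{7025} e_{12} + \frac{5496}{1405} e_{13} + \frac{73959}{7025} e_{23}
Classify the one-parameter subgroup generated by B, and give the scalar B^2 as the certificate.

B^2 term by term: the squares give (\frac{26784}{7025})^2*(e_{12})^2 + (\frac{5496}{1405})^2*(e_{13})^2 + (\frac{73959}{7025})^2*(e_{23})^2 = \frac{717382656}{49350625}*(+1) + \frac{30206016}{1974025}*(+1) + \frac{5469933681}{49350625}*(-1) = -81 (each basis 2-blade squares to minus the product of its generators' squares); cross terms between blades sharing an index anticommute and cancel. So B^2 = -81.
Answer: rotation, certificate B^2 = -81. One invariant decides it: the square -81 survives every conjugation, and its sign is exactly the classification.


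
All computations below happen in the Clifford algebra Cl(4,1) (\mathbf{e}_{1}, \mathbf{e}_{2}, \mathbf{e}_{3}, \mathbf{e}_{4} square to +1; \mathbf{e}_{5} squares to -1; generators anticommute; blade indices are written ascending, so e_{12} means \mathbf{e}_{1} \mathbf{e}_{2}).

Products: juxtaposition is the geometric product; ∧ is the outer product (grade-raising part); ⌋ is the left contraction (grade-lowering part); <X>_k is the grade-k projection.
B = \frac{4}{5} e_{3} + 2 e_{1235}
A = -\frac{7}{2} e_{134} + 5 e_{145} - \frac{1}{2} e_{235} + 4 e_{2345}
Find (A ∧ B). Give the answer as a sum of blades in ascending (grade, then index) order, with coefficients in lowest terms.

step 1: 4 e_{1345}
Answer: 4 e_{1345}


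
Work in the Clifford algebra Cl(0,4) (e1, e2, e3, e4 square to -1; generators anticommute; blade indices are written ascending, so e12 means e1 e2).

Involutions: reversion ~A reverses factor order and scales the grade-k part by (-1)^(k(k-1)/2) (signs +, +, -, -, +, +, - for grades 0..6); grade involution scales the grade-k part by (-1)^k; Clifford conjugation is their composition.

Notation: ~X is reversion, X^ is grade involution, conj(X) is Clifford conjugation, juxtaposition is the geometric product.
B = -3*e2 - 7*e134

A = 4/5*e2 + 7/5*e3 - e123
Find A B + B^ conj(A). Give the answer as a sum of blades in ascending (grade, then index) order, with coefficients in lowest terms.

first term: 12/5 + 3*e13 - 49/5*e14 + 21/5*e23 + 7*e24 + 28/5*e1234
second term: 12/5 - 3*e13 - 49/5*e14 - 21/5*e23 + 7*e24 - 28/5*e1234
Answer: 24/5 - 98/5*e14 + 14*e24


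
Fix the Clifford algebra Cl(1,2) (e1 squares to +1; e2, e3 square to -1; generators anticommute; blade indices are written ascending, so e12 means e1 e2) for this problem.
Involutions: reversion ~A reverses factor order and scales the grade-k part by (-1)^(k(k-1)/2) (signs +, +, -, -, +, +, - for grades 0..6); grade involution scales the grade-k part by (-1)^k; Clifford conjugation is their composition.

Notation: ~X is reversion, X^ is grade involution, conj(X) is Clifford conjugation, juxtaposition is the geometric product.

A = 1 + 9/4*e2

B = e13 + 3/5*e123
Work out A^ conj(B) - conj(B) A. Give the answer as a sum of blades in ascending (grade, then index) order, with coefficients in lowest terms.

first term: -47/20*e13 - 33/20*e123
second term: 7/20*e13 + 57/20*e123
Answer: -27/10*e13 - 9/2*e123


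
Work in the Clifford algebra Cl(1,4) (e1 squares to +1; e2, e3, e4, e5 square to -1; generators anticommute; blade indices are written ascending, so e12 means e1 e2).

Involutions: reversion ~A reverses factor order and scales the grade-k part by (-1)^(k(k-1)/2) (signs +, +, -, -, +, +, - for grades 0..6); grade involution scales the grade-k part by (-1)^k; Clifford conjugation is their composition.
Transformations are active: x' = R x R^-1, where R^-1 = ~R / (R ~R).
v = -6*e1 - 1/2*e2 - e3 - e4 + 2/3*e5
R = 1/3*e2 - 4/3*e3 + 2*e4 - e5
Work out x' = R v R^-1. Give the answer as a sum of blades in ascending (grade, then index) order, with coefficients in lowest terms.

~R = 1/3*e2 - 4/3*e3 + 2*e4 - e5, and R ~R = -62/9, so R^-1 = ~R / (-62/9).
R v = 3/2 + 2*e12 - 8*e13 + 12*e14 - 6*e15 - e23 + 2/3*e24 - 5/18*e25 + 10/3*e34 - 17/9*e35 + 1/3*e45
Answer: 6*e1 + 11/31*e2 + 49/31*e3 + 4/31*e4 - 43/186*e5


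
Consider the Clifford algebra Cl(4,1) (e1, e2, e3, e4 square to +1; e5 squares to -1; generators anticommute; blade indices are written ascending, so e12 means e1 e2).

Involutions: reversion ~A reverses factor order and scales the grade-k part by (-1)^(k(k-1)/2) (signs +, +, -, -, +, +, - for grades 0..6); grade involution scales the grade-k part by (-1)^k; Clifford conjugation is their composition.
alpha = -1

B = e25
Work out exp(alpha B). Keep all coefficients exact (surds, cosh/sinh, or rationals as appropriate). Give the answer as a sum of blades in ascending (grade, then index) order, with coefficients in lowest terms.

B^2 = (1)^2*(e25)^2 = 1*(+1) = 1 (a basis 2-blade squares to minus the product of its generators' squares).
B^2 = 1 — since the square is positive, the closed form is hyperbolic: l = 1, alpha*l = -1, so exp(alpha B) = cosh(-1) + (sinh(-1)/1)*B = cosh(1) + (-sinh(1))*B.
Answer: cosh(1) - sinh(1)*e25


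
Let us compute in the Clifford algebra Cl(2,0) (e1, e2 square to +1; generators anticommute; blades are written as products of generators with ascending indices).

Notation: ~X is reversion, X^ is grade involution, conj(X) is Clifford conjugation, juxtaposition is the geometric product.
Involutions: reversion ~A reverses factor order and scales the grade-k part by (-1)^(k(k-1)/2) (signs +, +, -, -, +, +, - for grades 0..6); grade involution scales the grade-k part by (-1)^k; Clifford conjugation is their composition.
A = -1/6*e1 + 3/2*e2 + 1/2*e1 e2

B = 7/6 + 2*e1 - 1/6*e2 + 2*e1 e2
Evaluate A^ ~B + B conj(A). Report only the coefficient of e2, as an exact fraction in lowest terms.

first term: 19/12 - 26/9*e1 - 37/12*e2 + 32/9*e1 e2
second term: 19/12 - 26/9*e1 - 37/12*e2 - 32/9*e1 e2
Answer: -37/6


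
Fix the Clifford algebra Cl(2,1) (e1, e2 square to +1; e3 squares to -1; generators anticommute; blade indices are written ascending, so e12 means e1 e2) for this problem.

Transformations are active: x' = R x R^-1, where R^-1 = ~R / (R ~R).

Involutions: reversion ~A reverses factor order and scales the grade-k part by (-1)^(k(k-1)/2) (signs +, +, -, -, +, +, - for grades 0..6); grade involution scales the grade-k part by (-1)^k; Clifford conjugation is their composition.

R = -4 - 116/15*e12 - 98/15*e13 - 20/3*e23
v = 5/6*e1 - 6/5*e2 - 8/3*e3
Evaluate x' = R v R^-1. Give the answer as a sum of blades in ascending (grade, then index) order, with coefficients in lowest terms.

~R = -4 + 116/15*e12 + 98/15*e13 + 20/3*e23, and R ~R = -2548/225, so R^-1 = ~R / (-2548/225).
R v = -2582/225*e1 - 98/15*e2 + 73/9*e3 + 542/75*e123
Answer: -1361/78*e1 + 64/13*e2 + 274/15*e3


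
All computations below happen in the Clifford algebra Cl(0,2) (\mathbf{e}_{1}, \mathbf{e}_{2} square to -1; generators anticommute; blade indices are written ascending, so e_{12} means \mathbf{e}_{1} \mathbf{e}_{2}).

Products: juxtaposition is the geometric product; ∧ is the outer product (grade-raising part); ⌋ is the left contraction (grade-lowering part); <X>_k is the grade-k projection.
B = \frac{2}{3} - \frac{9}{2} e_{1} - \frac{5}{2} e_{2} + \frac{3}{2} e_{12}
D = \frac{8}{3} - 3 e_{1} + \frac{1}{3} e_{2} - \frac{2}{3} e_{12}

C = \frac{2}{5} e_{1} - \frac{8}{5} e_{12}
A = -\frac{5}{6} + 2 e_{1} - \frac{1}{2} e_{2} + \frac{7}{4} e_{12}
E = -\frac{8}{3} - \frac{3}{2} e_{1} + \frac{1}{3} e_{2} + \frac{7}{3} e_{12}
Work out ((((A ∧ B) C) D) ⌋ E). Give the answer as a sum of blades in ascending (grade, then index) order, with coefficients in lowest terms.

step 1: -\frac{5}{9} + \frac{61}{12} e_{1} + \frac{7}{4} e_{2} - \frac{22}{3} e_{12}
step 2: -\frac{413}{30} - \frac{136}{45} e_{1} + \frac{26}{5} e_{2} + \frac{17}{90} e_{12}
step 3: -\frac{6397}{135} + \frac{1337}{45} e_{1} + \frac{904}{135} e_{2} + \frac{3277}{135} e_{12}
step 4: \frac{2017}{18} + \frac{70229}{810} e_{1} - \frac{34474}{405} e_{2} - \frac{44779}{405} e_{12}
Answer: \frac{2017}{18} + \frac{70229}{810} e_{1} - \frac{34474}{405} e_{2} - \frac{44779}{405} e_{12}


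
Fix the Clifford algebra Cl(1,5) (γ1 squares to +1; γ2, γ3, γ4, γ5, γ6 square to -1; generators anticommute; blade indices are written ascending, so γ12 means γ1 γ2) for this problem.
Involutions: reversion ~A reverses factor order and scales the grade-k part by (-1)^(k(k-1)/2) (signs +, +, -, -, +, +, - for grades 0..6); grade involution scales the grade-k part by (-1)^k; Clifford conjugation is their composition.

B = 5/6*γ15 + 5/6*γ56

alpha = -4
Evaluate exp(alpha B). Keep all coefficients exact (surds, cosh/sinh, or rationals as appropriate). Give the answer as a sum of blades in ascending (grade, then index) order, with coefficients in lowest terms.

B^2 term by term: the squares give (5/6)^2*(γ15)^2 + (5/6)^2*(γ56)^2 = 25/36*(+1) + 25/36*(-1) = 0 (each basis 2-blade squares to minus the product of its generators' squares); cross terms between blades sharing an index anticommute and cancel. So B^2 = 0.
B^2 = 0, so the series truncates immediately: exp(alpha B) = 1 + alpha B (parabolic case).
Answer: 1 - 10/3*γ15 - 10/3*γ56


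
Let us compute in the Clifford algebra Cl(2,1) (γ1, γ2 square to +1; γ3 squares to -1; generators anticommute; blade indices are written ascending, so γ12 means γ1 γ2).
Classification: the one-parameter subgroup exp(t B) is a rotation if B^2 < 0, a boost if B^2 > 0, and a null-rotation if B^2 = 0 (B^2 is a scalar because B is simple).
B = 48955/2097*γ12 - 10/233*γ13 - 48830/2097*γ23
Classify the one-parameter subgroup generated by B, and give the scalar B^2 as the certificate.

B^2 term by term: the squares give (48955/2097)^2*(γ12)^2 + (-10/233)^2*(γ13)^2 + (-48830/2097)^2*(γ23)^2 = 2396592025/4397409*(-1) + 100/54289*(+1) + 2384368900/4397409*(+1) = -25/9 (each basis 2-blade squares to minus the product of its generators' squares); cross terms between blades sharing an index anticommute and cancel. So B^2 = -25/9.
Answer: rotation, certificate B^2 = -25/9. One invariant decides it: the square -25/9 survives every conjugation, and its sign is exactly the classification.


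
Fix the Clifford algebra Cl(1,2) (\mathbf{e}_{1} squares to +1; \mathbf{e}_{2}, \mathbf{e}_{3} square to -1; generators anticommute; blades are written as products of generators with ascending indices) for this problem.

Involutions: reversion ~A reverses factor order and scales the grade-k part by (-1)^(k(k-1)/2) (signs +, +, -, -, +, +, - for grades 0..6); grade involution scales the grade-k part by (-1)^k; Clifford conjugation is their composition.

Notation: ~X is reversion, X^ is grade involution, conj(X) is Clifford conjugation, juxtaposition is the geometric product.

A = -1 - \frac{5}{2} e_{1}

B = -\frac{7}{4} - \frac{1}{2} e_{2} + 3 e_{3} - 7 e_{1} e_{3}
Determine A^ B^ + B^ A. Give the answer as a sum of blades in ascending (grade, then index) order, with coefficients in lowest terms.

first term: \frac{7}{4} - \frac{35}{8} e_{1} - \frac{1}{2} e_{2} - \frac{29}{2} e_{3} + \frac{5}{4} e_{1} e_{2} - \frac{1}{2} e_{1} e_{3}
second term: \frac{7}{4} + \frac{35}{8} e_{1} - \frac{1}{2} e_{2} - \frac{29}{2} e_{3} + \frac{5}{4} e_{1} e_{2} - \frac{1}{2} e_{1} e_{3}
Answer: \frac{7}{2} - e_{2} - 29 e_{3} + \frac{5}{2} e_{1} e_{2} - e_{1} e_{3}


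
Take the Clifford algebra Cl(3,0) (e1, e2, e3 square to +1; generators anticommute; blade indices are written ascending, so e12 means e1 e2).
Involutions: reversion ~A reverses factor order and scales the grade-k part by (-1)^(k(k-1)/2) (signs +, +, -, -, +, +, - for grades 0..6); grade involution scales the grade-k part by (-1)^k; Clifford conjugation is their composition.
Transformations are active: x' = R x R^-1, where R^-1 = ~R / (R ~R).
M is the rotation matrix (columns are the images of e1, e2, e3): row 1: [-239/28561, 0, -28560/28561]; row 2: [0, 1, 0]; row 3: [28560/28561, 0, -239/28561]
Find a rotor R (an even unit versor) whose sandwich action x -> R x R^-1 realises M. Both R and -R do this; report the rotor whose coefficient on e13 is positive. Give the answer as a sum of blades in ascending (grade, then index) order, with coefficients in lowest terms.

Method: write R = a + b12*e12 + b13*e13 + b23*e23 with a^2 + b12^2 + b13^2 + b23^2 = 1 (so R^-1 = ~R). Expanding the columns R e_j ~R gives tr M = 4a^2 - 1 and, from the antisymmetric part, M21 - M12 = -4a*b12, M13 - M31 = 4a*b13, M32 - M23 = -4a*b23.
Here tr M = 28083/28561, so a^2 = (1 + tr M)/4 = 14161/28561 and a = ±119/169. Taking a = 119/169: M21 - M12 = 0, M13 - M31 = -57120/28561, M32 - M23 = 0, giving b12 = 0, b13 = -120/169, b23 = 0, i.e. R = 119/169 - 120/169*e13.
Its e13 coefficient is negative, so report the other preimage -R.
Answer: -119/169 + 120/169*e13. Uniqueness: Spin(3) -> SO(3) maps R and -R to the same rotation of trace 28083/28561; fixing the sign of the e13 coefficient removes the ambiguity.


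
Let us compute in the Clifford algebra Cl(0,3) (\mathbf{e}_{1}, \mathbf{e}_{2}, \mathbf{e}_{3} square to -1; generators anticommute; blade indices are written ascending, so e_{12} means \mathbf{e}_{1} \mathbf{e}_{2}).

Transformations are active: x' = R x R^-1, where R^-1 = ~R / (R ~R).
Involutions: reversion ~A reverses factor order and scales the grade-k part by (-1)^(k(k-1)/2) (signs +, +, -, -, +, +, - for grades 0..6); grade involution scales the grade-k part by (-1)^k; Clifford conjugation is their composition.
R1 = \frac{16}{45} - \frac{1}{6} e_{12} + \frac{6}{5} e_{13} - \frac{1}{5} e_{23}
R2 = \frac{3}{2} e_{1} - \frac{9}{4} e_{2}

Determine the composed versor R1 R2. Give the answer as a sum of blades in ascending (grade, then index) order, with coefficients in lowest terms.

Distribute over the terms of R2 (each basis-blade product reordered to ascending indices, repeated generators contracted through their squares):
R1 (\frac{3}{2} e_{1}) = \frac{8}{15} e_{1} - \frac{1}{4} e_{2} + \frac{9}{5} e_{3} - \frac{3}{10} e_{123}
R1 (-\frac{9}{4} e_{2}) = -\frac{3}{8} e_{1} - \frac{4}{5} e_{2} + \frac{9}{20} e_{3} + \frac{27}{10} e_{123}
Summing the partial products and collecting blades:
Answer: \frac{19}{120} e_{1} - \frac{21}{20} e_{2} + \frac{9}{4} e_{3} + \frac{12}{5} e_{123}


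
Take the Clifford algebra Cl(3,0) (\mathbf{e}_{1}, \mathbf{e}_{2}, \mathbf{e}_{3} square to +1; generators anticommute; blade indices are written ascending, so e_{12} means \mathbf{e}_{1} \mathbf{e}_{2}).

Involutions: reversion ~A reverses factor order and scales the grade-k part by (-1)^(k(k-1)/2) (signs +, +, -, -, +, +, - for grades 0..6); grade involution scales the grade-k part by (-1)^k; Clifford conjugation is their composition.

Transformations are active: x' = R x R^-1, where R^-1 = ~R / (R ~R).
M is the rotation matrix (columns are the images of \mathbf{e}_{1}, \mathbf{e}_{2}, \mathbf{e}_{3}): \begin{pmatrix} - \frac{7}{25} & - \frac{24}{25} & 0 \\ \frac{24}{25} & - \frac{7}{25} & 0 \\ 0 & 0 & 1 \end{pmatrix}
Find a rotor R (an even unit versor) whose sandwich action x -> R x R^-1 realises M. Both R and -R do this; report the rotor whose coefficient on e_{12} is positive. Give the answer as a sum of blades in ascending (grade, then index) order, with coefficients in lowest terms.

Method: write R = a + b12*e_{12} + b13*e_{13} + b23*e_{23} with a^2 + b12^2 + b13^2 + b23^2 = 1 (so R^-1 = ~R). Expanding the columns R e_j ~R gives tr M = 4a^2 - 1 and, from the antisymmetric part, M21 - M12 = -4a*b12, M13 - M31 = 4a*b13, M32 - M23 = -4a*b23.
Here tr M = \frac{11}{25}, so a^2 = (1 + tr M)/4 = \frac{9}{25} and a = ±\frac{3}{5}. Taking a = \frac{3}{5}: M21 - M12 = \frac{48}{25}, M13 - M31 = 0, M32 - M23 = 0, giving b12 = -\frac{4}{5}, b13 = 0, b23 = 0, i.e. R = \frac{3}{5} - \frac{4}{5} e_{12}.
Its e_{12} coefficient is negative, so report the other preimage -R.
Answer: -\frac{3}{5} + \frac{4}{5} e_{12}. Note: both R and -R realise this M (trace \frac{11}{25}); the covering map identifies them, and the e_{12}-coefficient sign is the tie-breaker.


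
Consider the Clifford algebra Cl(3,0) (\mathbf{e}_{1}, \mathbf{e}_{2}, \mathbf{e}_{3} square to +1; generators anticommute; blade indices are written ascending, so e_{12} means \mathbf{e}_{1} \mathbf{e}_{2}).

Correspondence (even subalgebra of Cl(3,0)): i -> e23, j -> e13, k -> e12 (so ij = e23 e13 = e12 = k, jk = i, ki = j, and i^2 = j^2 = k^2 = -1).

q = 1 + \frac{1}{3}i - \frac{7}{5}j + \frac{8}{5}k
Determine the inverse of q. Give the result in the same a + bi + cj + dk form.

In blades: q = 1 + \frac{8}{5} e_{12} - \frac{7}{5} e_{13} + \frac{1}{3} e_{23}.
With qbar = 1 - \frac{8}{5} e_{12} + \frac{7}{5} e_{13} - \frac{1}{3} e_{23} (scalar fixed, mapped units negated), q qbar = \frac{1267}{225} (the sum of squared coefficients), so q^-1 = qbar / (\frac{1267}{225}) = \frac{225}{1267} - \frac{360}{1267} e_{12} + \frac{45}{181} e_{13} - \frac{75}{1267} e_{23}; translating back:
Answer: \frac{225}{1267} - \frac{75}{1267}i + \frac{45}{181}j - \frac{360}{1267}k


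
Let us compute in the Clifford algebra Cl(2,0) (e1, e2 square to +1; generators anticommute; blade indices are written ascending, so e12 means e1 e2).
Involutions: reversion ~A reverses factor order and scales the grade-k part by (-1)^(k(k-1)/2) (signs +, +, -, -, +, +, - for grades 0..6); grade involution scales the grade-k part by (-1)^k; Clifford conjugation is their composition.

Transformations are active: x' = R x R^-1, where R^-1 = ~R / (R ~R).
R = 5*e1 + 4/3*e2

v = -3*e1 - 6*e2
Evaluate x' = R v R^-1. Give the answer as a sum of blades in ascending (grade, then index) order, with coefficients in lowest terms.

~R = 5*e1 + 4/3*e2, and R ~R = 241/9, so R^-1 = ~R / (241/9).
R v = -23 - 26*e12
Answer: -1347/241*e1 + 894/241*e2


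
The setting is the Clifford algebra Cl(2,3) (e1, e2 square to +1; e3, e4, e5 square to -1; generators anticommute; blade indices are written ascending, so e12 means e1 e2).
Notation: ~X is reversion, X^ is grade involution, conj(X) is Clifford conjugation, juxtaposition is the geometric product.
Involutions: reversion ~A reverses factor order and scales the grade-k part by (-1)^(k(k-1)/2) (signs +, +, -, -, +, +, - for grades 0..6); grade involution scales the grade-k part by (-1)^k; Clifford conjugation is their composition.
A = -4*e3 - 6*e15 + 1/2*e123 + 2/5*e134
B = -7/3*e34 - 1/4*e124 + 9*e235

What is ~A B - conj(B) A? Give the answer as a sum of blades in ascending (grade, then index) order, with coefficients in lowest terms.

first term: -14/15*e1 - 28/3*e4 - 9/2*e15 - 1/10*e23 - 36*e25 - 1/8*e34 - 54*e123 - 7/6*e124 + 3/2*e245 + e1234 - 18/5*e1245 - 14*e1345
second term: -14/15*e1 - 28/3*e4 - 9/2*e15 - 1/10*e23 - 36*e25 - 1/8*e34 - 54*e123 + 7/6*e124 + 3/2*e245 - e1234 + 18/5*e1245 - 14*e1345
Answer: -7/3*e124 + 2*e1234 - 36/5*e1245


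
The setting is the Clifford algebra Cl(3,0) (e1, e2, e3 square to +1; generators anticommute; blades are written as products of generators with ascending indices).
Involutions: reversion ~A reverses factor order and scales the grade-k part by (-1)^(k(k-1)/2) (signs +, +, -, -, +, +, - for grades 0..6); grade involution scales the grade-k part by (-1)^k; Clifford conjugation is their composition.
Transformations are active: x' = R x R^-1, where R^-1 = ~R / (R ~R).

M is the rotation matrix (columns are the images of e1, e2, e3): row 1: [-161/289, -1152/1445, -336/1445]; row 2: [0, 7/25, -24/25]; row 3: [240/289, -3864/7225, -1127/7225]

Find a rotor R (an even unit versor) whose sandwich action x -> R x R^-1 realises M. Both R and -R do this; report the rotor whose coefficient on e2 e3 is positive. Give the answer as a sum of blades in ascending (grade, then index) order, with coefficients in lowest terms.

Method: write R = a + b12*e1 e2 + b13*e1 e3 + b23*e2 e3 with a^2 + b12^2 + b13^2 + b23^2 = 1 (so R^-1 = ~R). Expanding the columns R e_j ~R gives tr M = 4a^2 - 1 and, from the antisymmetric part, M21 - M12 = -4a*b12, M13 - M31 = 4a*b13, M32 - M23 = -4a*b23.
Here tr M = -3129/7225, so a^2 = (1 + tr M)/4 = 1024/7225 and a = ±32/85. Taking a = 32/85: M21 - M12 = 1152/1445, M13 - M31 = -1536/1445, M32 - M23 = 3072/7225, giving b12 = -9/17, b13 = -12/17, b23 = -24/85, i.e. R = 32/85 - 9/17*e1 e2 - 12/17*e1 e3 - 24/85*e2 e3.
Its e2 e3 coefficient is negative, so report the other preimage -R.
Answer: -32/85 + 9/17*e1 e2 + 12/17*e1 e3 + 24/85*e2 e3. Key observation: the double cover Spin(3) -> SO(3) sends R and -R to the same matrix (trace -3129/7225 here), so the stated sign of the e2 e3 coefficient is what selects one sheet.


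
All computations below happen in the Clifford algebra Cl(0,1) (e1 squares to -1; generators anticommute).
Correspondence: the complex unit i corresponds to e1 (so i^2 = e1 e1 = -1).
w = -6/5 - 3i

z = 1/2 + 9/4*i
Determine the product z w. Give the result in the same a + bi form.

In blades: z = 1/2 + 9/4*e1, w = -6/5 - 3*e1.
Distribute z over w term by term (generator squares from the signature, products reordered to ascending indices): (1/2)*w = -3/5 - 3/2*e1; (9/4*e1)*w = 27/4 - 27/10*e1.
Sum: 123/20 - 21/5*e1; translating back through the correspondence:
Answer: 123/20 - 21/5*i


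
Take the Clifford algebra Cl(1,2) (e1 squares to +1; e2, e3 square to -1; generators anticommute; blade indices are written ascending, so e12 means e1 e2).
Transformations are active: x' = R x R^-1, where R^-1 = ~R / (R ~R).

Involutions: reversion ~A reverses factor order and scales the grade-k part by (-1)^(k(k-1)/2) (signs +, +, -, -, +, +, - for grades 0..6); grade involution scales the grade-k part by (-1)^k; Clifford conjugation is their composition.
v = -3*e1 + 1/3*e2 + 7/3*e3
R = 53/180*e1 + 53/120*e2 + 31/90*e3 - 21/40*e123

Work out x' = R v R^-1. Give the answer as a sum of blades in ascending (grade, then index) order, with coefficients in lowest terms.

~R = 53/180*e1 + 53/120*e2 + 31/90*e3 + 21/40*e123, and R ~R = 7/144, so R^-1 = ~R / (7/144).
R v = -1981/1080 + 143/54*e12 + 1669/1080*e13 + 269/108*e23
Answer: -49289/675*e1 - 3017/45*e2 + 19489/675*e3


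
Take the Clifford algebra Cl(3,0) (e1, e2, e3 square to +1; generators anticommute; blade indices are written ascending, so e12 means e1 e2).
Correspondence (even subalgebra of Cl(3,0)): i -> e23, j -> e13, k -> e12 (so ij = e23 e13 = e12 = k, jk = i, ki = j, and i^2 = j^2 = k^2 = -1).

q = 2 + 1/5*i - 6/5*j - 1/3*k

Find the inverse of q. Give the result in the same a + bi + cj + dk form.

In blades: q = 2 - 1/3*e12 - 6/5*e13 + 1/5*e23.
With qbar = 2 + 1/3*e12 + 6/5*e13 - 1/5*e23 (scalar fixed, mapped units negated), q qbar = 1258/225 (the sum of squared coefficients), so q^-1 = qbar / (1258/225) = 225/629 + 75/1258*e12 + 135/629*e13 - 45/1258*e23; translating back:
Answer: 225/629 - 45/1258*i + 135/629*j + 75/1258*k


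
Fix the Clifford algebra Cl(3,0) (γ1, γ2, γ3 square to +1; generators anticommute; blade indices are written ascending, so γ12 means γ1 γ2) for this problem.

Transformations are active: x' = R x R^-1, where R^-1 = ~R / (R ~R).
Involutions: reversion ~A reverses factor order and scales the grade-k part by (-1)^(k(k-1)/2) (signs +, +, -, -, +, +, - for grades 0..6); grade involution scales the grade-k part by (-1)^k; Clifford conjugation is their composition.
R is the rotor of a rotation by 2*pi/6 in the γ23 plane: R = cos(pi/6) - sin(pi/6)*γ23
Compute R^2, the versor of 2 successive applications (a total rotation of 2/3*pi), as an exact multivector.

Half-angle bookkeeping: 2 applications in γ23 add up to rotor phase 2*pi/6 = pi/3, so R^2 = cos(pi/3) - sin(pi/3)*γ23.
cos(pi/3) = 1/2 and sin(pi/3) = sqrt(3)/2, so R^2 = 1/2 - sqrt(3)/2*γ23. The net rotation is 2/3*pi; the rotor keeps the half-angle phase exactly.
Answer: 1/2 - sqrt(3)/2*γ23


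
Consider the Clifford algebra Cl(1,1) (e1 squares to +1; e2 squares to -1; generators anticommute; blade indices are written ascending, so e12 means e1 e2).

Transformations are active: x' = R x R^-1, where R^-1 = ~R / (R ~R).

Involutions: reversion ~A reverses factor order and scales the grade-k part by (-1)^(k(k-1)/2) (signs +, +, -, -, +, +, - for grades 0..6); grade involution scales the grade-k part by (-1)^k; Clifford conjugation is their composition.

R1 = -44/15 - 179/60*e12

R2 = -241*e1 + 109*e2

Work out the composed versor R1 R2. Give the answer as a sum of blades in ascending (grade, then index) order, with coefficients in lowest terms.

Distribute over the terms of R1 (each basis-blade product reordered to ascending indices, repeated generators contracted through their squares):
(-44/15) R2 = 10604/15*e1 - 4796/15*e2
(-179/60*e12) R2 = 19511/60*e1 - 43139/60*e2
Summing the partial products and collecting blades:
Answer: 61927/60*e1 - 62323/60*e2


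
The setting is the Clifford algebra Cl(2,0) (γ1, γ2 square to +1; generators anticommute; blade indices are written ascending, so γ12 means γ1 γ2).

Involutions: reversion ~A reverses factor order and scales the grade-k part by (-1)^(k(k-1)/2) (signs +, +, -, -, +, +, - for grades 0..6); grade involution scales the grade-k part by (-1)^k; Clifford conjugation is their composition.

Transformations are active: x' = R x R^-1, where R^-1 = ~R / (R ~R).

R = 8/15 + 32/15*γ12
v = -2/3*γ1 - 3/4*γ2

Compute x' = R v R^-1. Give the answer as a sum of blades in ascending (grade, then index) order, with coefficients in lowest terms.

~R = 8/15 - 32/15*γ12, and R ~R = 1088/225, so R^-1 = ~R / (1088/225).
R v = -88/45*γ1 + 46/45*γ2
Answer: 4/17*γ1 + 199/204*γ2


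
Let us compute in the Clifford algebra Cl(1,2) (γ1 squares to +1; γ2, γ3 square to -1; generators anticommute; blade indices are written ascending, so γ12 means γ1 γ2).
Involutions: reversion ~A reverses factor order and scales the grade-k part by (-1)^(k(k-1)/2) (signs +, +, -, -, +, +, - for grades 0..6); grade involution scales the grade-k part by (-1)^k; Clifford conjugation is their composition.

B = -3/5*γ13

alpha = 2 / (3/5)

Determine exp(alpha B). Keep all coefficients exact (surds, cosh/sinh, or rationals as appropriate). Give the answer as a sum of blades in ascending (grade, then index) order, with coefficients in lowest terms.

B^2 = (-3/5)^2*(γ13)^2 = 9/25*(+1) = 9/25 (a basis 2-blade squares to minus the product of its generators' squares).
B^2 = 9/25 — since the square is positive, the closed form is hyperbolic: l = 3/5, alpha*l = 2, so exp(alpha B) = cosh(2) + (sinh(2)/(3/5))*B = cosh(2) + (5*sinh(2)/3)*B.
Answer: cosh(2) - sinh(2)*γ13


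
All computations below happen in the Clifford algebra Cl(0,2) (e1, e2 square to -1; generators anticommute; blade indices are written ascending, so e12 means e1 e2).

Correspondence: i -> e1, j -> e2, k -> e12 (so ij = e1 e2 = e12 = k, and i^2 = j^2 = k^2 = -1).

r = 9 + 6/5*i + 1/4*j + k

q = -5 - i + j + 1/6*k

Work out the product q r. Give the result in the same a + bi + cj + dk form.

In blades: q = -5 - e1 + e2 + 1/6*e12, r = 9 + 6/5*e1 + 1/4*e2 + e12.
Distribute q over r term by term (generator squares from the signature, products reordered to ascending indices): (-5)*r = -45 - 6*e1 - 5/4*e2 - 5*e12; (-e1)*r = 6/5 - 9*e1 + e2 - 1/4*e12; (e2)*r = -1/4 + e1 + 9*e2 - 6/5*e12; (1/6*e12)*r = -1/6 - 1/24*e1 + 1/5*e2 + 3/2*e12.
Sum: -2653/60 - 337/24*e1 + 179/20*e2 - 99/20*e12; translating back through the correspondence:
Answer: -2653/60 - 337/24*i + 179/20*j - 99/20*k


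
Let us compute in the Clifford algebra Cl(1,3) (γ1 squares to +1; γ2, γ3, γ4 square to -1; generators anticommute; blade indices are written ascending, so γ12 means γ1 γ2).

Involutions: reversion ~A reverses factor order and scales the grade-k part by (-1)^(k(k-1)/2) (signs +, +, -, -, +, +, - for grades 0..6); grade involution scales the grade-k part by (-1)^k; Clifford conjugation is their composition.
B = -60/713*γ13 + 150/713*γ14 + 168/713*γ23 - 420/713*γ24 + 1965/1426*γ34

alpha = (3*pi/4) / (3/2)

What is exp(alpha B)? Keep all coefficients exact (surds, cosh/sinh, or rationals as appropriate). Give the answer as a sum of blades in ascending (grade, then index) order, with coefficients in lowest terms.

B^2 term by term: the squares give (-60/713)^2*(γ13)^2 + (150/713)^2*(γ14)^2 + (168/713)^2*(γ23)^2 + (-420/713)^2*(γ24)^2 + (1965/1426)^2*(γ34)^2 = 3600/508369*(+1) + 22500/508369*(+1) + 28224/508369*(-1) + 176400/508369*(-1) + 3861225/2033476*(-1) = -9/4 (each basis 2-blade squares to minus the product of its generators' squares); cross terms between blades sharing an index anticommute and cancel; the commuting (index-disjoint) pairs give grade-4 terms 2*c*c'*(blade product), which cancel blade by blade — γ1234: -50400/508369 + 50400/508369 = 0 — confirming B is simple. So B^2 = -9/4.
B^2 = -9/4 — circular case — the even/odd split gives cos and sin: l = 3/2, alpha*l = 3*pi/4, so exp(alpha B) = cos(3*pi/4) + (sin(3*pi/4)/(3/2))*B = -sqrt(2)/2 + (sqrt(2)/3)*B.
Answer: -sqrt(2)/2 - 20*sqrt(2)/713*γ13 + 50*sqrt(2)/713*γ14 + 56*sqrt(2)/713*γ23 - 140*sqrt(2)/713*γ24 + 655*sqrt(2)/1426*γ34


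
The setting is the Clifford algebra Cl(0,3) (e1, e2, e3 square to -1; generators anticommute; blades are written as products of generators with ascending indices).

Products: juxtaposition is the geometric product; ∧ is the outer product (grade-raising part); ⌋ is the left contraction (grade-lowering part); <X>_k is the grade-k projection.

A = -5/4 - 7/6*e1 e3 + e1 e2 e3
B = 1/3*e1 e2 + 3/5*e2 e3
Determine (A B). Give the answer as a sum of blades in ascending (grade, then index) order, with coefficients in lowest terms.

step 1: -3/5*e1 - 1/3*e3 - 67/60*e1 e2 - 13/36*e2 e3
Answer: -3/5*e1 - 1/3*e3 - 67/60*e1 e2 - 13/36*e2 e3


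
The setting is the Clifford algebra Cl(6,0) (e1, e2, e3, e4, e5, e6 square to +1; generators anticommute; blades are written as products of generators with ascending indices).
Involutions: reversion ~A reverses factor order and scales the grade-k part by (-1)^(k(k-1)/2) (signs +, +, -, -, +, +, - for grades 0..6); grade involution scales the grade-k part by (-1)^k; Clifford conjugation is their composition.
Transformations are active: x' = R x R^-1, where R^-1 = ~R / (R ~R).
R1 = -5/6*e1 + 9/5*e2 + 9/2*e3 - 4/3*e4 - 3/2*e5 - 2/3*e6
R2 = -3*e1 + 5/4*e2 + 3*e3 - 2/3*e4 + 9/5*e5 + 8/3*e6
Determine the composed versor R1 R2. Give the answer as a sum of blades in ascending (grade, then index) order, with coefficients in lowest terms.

Distribute over the terms of R1 (each basis-blade product reordered to ascending indices, repeated generators contracted through their squares):
(-5/6*e1) R2 = 5/2 - 25/24*e1 e2 - 5/2*e1 e3 + 5/9*e1 e4 - 3/2*e1 e5 - 20/9*e1 e6
(9/5*e2) R2 = 9/4 + 27/5*e1 e2 + 27/5*e2 e3 - 6/5*e2 e4 + 81/25*e2 e5 + 24/5*e2 e6
(9/2*e3) R2 = 27/2 + 27/2*e1 e3 - 45/8*e2 e3 - 3*e3 e4 + 81/10*e3 e5 + 12*e3 e6
(-4/3*e4) R2 = 8/9 - 4*e1 e4 + 5/3*e2 e4 + 4*e3 e4 - 12/5*e4 e5 - 32/9*e4 e6
(-3/2*e5) R2 = -27/10 - 9/2*e1 e5 + 15/8*e2 e5 + 9/2*e3 e5 - e4 e5 - 4*e5 e6
(-2/3*e6) R2 = -16/9 - 2*e1 e6 + 5/6*e2 e6 + 2*e3 e6 - 4/9*e4 e6 + 6/5*e5 e6
Summing the partial products and collecting blades:
Answer: 2639/180 + 523/120*e1 e2 + 11*e1 e3 - 31/9*e1 e4 - 6*e1 e5 - 38/9*e1 e6 - 9/40*e2 e3 + 7/15*e2 e4 + 1023/200*e2 e5 + 169/30*e2 e6 + e3 e4 + 63/5*e3 e5 + 14*e3 e6 - 17/5*e4 e5 - 4*e4 e6 - 14/5*e5 e6
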